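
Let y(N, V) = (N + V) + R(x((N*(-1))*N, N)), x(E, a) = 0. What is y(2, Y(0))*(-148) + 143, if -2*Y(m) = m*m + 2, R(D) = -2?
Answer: 291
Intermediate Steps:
Y(m) = -1 - m²/2 (Y(m) = -(m*m + 2)/2 = -(m² + 2)/2 = -(2 + m²)/2 = -1 - m²/2)
y(N, V) = -2 + N + V (y(N, V) = (N + V) - 2 = -2 + N + V)
y(2, Y(0))*(-148) + 143 = (-2 + 2 + (-1 - ½*0²))*(-148) + 143 = (-2 + 2 + (-1 - ½*0))*(-148) + 143 = (-2 + 2 + (-1 + 0))*(-148) + 143 = (-2 + 2 - 1)*(-148) + 143 = -1*(-148) + 143 = 148 + 143 = 291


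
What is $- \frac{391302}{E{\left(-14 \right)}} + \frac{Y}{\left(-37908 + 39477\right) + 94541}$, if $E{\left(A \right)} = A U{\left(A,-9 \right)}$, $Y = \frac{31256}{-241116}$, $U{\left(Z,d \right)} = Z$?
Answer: $- \frac{80963384162783}{40553902830} \approx -1996.4$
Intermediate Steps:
$Y = - \frac{7814}{60279}$ ($Y = 31256 \left(- \frac{1}{241116}\right) = - \frac{7814}{60279} \approx -0.12963$)
$E{\left(A \right)} = A^{2}$ ($E{\left(A \right)} = A A = A^{2}$)
$- \frac{391302}{E{\left(-14 \right)}} + \frac{Y}{\left(-37908 + 39477\right) + 94541} = - \frac{391302}{\left(-14\right)^{2}} - \frac{7814}{60279 \left(\left(-37908 + 39477\right) + 94541\right)} = - \frac{391302}{196} - \frac{7814}{60279 \left(1569 + 94541\right)} = \left(-391302\right) \frac{1}{196} - \frac{7814}{60279 \cdot 96110} = - \frac{195651}{98} - \frac{3907}{2896707345} = - \frac{80963384162783}{40553902830}$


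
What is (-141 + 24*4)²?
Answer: 2025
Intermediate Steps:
(-141 + 24*4)² = (-141 + 96)² = (-45)² = 2025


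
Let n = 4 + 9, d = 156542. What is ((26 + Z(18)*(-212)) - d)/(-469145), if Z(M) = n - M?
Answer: 155456/469145 ≈ 0.33136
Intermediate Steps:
n = 13
Z(M) = 13 - M
((26 + Z(18)*(-212)) - d)/(-469145) = ((26 + (13 - 1*18)*(-212)) - 1*156542)/(-469145) = ((26 + (13 - 18)*(-212)) - 156542)*(-1/469145) = ((26 - 5*(-212)) - 156542)*(-1/469145) = ((26 + 1060) - 156542)*(-1/469145) = (1086 - 156542)*(-1/469145) = -155456*(-1/469145) = 155456/469145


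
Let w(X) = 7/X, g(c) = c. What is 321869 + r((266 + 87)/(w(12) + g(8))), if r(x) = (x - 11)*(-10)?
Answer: 33121477/103 ≈ 3.2157e+5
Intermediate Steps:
r(x) = 110 - 10*x (r(x) = (-11 + x)*(-10) = 110 - 10*x)
321869 + r((266 + 87)/(w(12) + g(8))) = 321869 + (110 - 10*(266 + 87)/(7/12 + 8)) = 321869 + (110 - 3530/(7*(1/12) + 8)) = 321869 + (110 - 3530/(7/12 + 8)) = 321869 + (110 - 3530/103/12) = 321869 + (110 - 3530*12/103) = 321869 + (110 - 10*4236/103) = 321869 + (110 - 42360/103) = 321869 - 31030/103 = 33121477/103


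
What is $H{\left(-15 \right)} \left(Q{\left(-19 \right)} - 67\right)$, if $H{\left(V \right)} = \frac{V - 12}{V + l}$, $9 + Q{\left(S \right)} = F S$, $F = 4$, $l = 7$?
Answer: $-513$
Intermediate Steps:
$Q{\left(S \right)} = -9 + 4 S$
$H{\left(V \right)} = \frac{-12 + V}{7 + V}$ ($H{\left(V \right)} = \frac{V - 12}{V + 7} = \frac{-12 + V}{7 + V}$)
$H{\left(-15 \right)} \left(Q{\left(-19 \right)} - 67\right) = \frac{-12 - 15}{7 - 15} \left(\left(-9 + 4 \left(-19\right)\right) - 67\right) = \frac{1}{-8} \left(-27\right) \left(\left(-9 - 76\right) - 67\right) = \left(- \frac{1}{8}\right) \left(-27\right) \left(-85 - 67\right) = \frac{27}{8} \left(-152\right) = -513$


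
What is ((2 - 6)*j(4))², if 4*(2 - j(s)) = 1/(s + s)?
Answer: 3969/64 ≈ 62.016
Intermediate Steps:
j(s) = 2 - 1/(8*s) (j(s) = 2 - 1/(4*(s + s)) = 2 - 1/(2*s)/4 = 2 - 1/(8*s))
((2 - 6)*j(4))² = ((2 - 6)*(2 - ⅛/4))² = (-4*(2 - ⅛*¼))² = (-4*(2 - 1/32))² = (-4*63/32)² = (-63/8)² = 3969/64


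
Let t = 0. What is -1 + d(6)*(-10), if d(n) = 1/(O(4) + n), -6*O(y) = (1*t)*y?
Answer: -8/3 ≈ -2.6667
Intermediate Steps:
O(y) = 0 (O(y) = -1*0*y/6 = -0*y = -1/6*0 = 0)
d(n) = 1/n (d(n) = 1/(0 + n) = 1/n)
-1 + d(6)*(-10) = -1 - 10/6 = -1 + (1/6)*(-10) = -1 - 5/3 = -8/3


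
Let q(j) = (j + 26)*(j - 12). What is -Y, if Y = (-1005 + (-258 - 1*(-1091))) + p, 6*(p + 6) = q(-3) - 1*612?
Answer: 675/2 ≈ 337.50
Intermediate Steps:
q(j) = (-12 + j)*(26 + j) (q(j) = (26 + j)*(-12 + j) = (-12 + j)*(26 + j))
p = -331/2 (p = -6 + ((-312 + (-3)**2 + 14*(-3)) - 1*612)/6 = -6 + ((-312 + 9 - 42) - 612)/6 = -6 + (-345 - 612)/6 = -6 + (1/6)*(-957) = -6 - 319/2 = -331/2 ≈ -165.50)
Y = -675/2 (Y = (-1005 + (-258 - 1*(-1091))) - 331/2 = (-1005 + (-258 + 1091)) - 331/2 = (-1005 + 833) - 331/2 = -172 - 331/2 = -675/2 ≈ -337.50)
-Y = -1*(-675/2) = 675/2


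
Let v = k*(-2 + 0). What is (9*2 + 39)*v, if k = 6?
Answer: -684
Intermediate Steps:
v = -12 (v = 6*(-2 + 0) = 6*(-2) = -12)
(9*2 + 39)*v = (9*2 + 39)*(-12) = (18 + 39)*(-12) = 57*(-12) = -684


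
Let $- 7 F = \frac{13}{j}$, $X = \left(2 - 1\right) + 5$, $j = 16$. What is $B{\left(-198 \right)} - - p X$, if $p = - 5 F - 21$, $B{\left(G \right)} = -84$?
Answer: $- \frac{11565}{56} \approx -206.52$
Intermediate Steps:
$X = 6$ ($X = 1 + 5 = 6$)
$F = - \frac{13}{112}$ ($F = - \frac{13 \cdot \frac{1}{16}}{7} = \left(- \frac{1}{7}\right) \frac{13}{16} = - \frac{13}{112} \approx -0.11607$)
$p = - \frac{2287}{112}$ ($p = \left(-5\right) \left(- \frac{13}{112}\right) - 21 = \frac{65}{112} - 21 = - \frac{2287}{112} \approx -20.42$)
$B{\left(-198 \right)} - - p X = -84 - - \frac{\left(-2287\right) 6}{112} = -84 - \left(-1\right) \left(- \frac{6861}{56}\right) = -84 - \frac{6861}{56} = - \frac{11565}{56}$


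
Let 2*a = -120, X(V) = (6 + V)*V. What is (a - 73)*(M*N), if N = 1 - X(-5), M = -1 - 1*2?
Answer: 2394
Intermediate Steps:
M = -3 (M = -1 - 2 = -3)
X(V) = V*(6 + V)
N = 6 (N = 1 - (-5)*(6 - 5) = 1 - (-5) = 1 - 1*(-5) = 1 + 5 = 6)
a = -60 (a = (½)*(-120) = -60)
(a - 73)*(M*N) = (-60 - 73)*(-3*6) = -133*(-18) = 2394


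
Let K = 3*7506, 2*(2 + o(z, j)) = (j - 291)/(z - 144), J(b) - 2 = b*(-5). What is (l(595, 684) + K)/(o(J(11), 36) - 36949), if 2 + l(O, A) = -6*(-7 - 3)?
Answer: -8894944/14558439 ≈ -0.61098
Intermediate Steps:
J(b) = 2 - 5*b (J(b) = 2 + b*(-5) = 2 - 5*b)
o(z, j) = -2 + (-291 + j)/(2*(-144 + z)) (o(z, j) = -2 + ((j - 291)/(z - 144))/2 = -2 + ((-291 + j)/(-144 + z))/2 = -2 + (-291 + j)/(2*(-144 + z)))
l(O, A) = 58 (l(O, A) = -2 - 6*(-7 - 3) = -2 - 6*(-10) = -2 + 60 = 58)
K = 22518
(l(595, 684) + K)/(o(J(11), 36) - 36949) = (58 + 22518)/((285 + 36 - 4*(2 - 5*11))/(2*(-144 + (2 - 5*11))) - 36949) = 22576/((285 + 36 - 4*(2 - 55))/(2*(-144 + (2 - 55))) - 36949) = 22576/((285 + 36 - 4*(-53))/(2*(-144 - 53)) - 36949) = 22576/((½)*(285 + 36 + 212)/(-197) - 36949) = 22576/((½)*(-1/197)*533 - 36949) = 22576/(-533/394 - 36949) = 22576/(-14558439/394) = 22576*(-394/14558439) = -8894944/14558439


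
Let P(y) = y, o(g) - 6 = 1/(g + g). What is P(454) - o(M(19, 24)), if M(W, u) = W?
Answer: 17023/38 ≈ 447.97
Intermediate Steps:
o(g) = 6 + 1/(2*g) (o(g) = 6 + 1/(g + g) = 6 + 1/(2*g))
P(454) - o(M(19, 24)) = 454 - (6 + (½)/19) = 454 - (6 + (½)*(1/19)) = 454 - (6 + 1/38) = 454 - 1*229/38 = 454 - 229/38 = 17023/38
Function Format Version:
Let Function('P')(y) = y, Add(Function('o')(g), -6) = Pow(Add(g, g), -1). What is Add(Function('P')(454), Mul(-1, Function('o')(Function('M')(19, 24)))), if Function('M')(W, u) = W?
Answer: Rational(17023, 38) ≈ 447.97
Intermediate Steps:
Function('o')(g) = Add(6, Mul(Rational(1, 2), Pow(g, -1))) (Function('o')(g) = Add(6, Pow(Add(g, g), -1)) = Add(6, Pow(Mul(2, g), -1)) = Add(6, Mul(Rational(1, 2), Pow(g, -1))))
Add(Function('P')(454), Mul(-1, Function('o')(Function('M')(19, 24)))) = Add(454, Mul(-1, Add(6, Mul(Rational(1, 2), Pow(19, -1))))) = Add(454, Mul(-1, Add(6, Mul(Rational(1, 2), Rational(1, 19))))) = Add(454, Mul(-1, Add(6, Rational(1, 38)))) = Add(454, Mul(-1, Rational(229, 38))) = Add(454, Rational(-229, 38)) = Rational(17023, 38)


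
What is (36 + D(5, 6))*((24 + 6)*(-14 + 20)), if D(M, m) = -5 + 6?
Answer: 6660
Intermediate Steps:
D(M, m) = 1
(36 + D(5, 6))*((24 + 6)*(-14 + 20)) = (36 + 1)*((24 + 6)*(-14 + 20)) = 37*(30*6) = 37*180 = 6660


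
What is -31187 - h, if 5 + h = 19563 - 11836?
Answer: -38909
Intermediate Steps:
h = 7722 (h = -5 + (19563 - 11836) = -5 + 7727 = 7722)
-31187 - h = -31187 - 1*7722 = -31187 - 7722 = -38909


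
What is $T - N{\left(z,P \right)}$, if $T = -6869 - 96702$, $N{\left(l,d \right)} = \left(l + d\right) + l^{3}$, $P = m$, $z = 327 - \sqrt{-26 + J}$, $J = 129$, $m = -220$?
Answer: $-35170504 + 320891 \sqrt{103} \approx -3.1914 \cdot 10^{7}$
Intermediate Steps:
$z = 327 - \sqrt{103}$ ($z = 327 - \sqrt{-26 + 129} = 327 - \sqrt{103} \approx 316.85$)
$P = -220$
$N{\left(l,d \right)} = d + l + l^{3}$ ($N{\left(l,d \right)} = \left(d + l\right) + l^{3} = d + l + l^{3}$)
$T = -103571$
$T - N{\left(z,P \right)} = -103571 - \left(-220 + \left(327 - \sqrt{103}\right) + \left(327 - \sqrt{103}\right)^{3}\right) = -103571 - \left(107 + \left(327 - \sqrt{103}\right)^{3} - \sqrt{103}\right) = -103678 + \sqrt{103} - \left(327 - \sqrt{103}\right)^{3}$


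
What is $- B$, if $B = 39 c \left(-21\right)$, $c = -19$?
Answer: $-15561$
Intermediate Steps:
$B = 15561$ ($B = 39 \left(-19\right) \left(-21\right) = \left(-741\right) \left(-21\right) = 15561$)
$- B = \left(-1\right) 15561 = -15561$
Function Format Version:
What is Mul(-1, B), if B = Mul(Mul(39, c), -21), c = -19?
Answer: -15561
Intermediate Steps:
B = 15561 (B = Mul(Mul(39, -19), -21) = Mul(-741, -21) = 15561)
Mul(-1, B) = Mul(-1, 15561) = -15561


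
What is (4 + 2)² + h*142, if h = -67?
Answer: -9478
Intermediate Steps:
(4 + 2)² + h*142 = (4 + 2)² - 67*142 = 6² - 9514 = 36 - 9514 = -9478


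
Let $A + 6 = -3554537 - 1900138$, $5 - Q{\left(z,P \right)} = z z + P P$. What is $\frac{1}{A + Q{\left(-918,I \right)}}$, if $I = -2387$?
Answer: $- \frac{1}{11995169} \approx -8.3367 \cdot 10^{-8}$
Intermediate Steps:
$Q{\left(z,P \right)} = 5 - P^{2} - z^{2}$ ($Q{\left(z,P \right)} = 5 - \left(z z + P P\right) = 5 - \left(z^{2} + P^{2}\right) = 5 - \left(P^{2} + z^{2}\right) = 5 - P^{2} - z^{2}$)
$A = -5454681$ ($A = -6 - 5454675 = -5454681$)
$\frac{1}{A + Q{\left(-918,I \right)}} = \frac{1}{-5454681 - 6540488} = \frac{1}{-11995169} = - \frac{1}{11995169}$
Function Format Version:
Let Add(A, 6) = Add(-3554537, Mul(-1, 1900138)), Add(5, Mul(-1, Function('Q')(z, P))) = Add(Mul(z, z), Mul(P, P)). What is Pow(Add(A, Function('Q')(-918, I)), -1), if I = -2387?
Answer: Rational(-1, 11995169) ≈ -8.3367e-8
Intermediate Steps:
Function('Q')(z, P) = Add(5, Mul(-1, Pow(P, 2)), Mul(-1, Pow(z, 2))) (Function('Q')(z, P) = Add(5, Mul(-1, Add(Mul(z, z), Mul(P, P)))) = Add(5, Mul(-1, Add(Pow(z, 2), Pow(P, 2)))) = Add(5, Mul(-1, Add(Pow(P, 2), Pow(z, 2)))) = Add(5, Add(Mul(-1, Pow(P, 2)), Mul(-1, Pow(z, 2)))) = Add(5, Mul(-1, Pow(P, 2)), Mul(-1, Pow(z, 2))))
A = -5454681 (A = Add(-6, Add(-3554537, Mul(-1, 1900138))) = Add(-6, Add(-3554537, -1900138)) = Add(-6, -5454675) = -5454681)
Pow(Add(A, Function('Q')(-918, I)), -1) = Pow(Add(-5454681, Add(5, Mul(-1, Pow(-2387, 2)), Mul(-1, Pow(-918, 2)))), -1) = Pow(Add(-5454681, Add(5, Mul(-1, 5697769), Mul(-1, 842724))), -1) = Pow(Add(-5454681, Add(5, -5697769, -842724)), -1) = Pow(Add(-5454681, -6540488), -1) = Pow(-11995169, -1) = Rational(-1, 11995169)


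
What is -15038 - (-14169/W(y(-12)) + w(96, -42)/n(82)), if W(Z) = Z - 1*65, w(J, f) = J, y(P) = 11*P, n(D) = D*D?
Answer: -5003761783/331157 ≈ -15110.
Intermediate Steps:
n(D) = D²
W(Z) = -65 + Z (W(Z) = Z - 65 = -65 + Z)
-15038 - (-14169/W(y(-12)) + w(96, -42)/n(82)) = -15038 - (-14169/(-65 + 11*(-12)) + 96/(82²)) = -15038 - (-14169/(-65 - 132) + 96/6724) = -15038 - (-14169/(-197) + 96*(1/6724)) = -15038 - (-14169*(-1/197) + 24/1681) = -15038 - (14169/197 + 24/1681) = -15038 - 1*23822817/331157 = -15038 - 23822817/331157 = -5003761783/331157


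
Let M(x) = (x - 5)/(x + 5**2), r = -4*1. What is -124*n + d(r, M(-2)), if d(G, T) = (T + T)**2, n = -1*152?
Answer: 9970788/529 ≈ 18848.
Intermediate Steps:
r = -4
M(x) = (-5 + x)/(25 + x) (M(x) = (-5 + x)/(x + 25) = (-5 + x)/(25 + x))
n = -152
d(G, T) = 4*T**2 (d(G, T) = (2*T)**2 = 4*T**2)
-124*n + d(r, M(-2)) = -124*(-152) + 4*((-5 - 2)/(25 - 2))**2 = 18848 + 4*(-7/23)**2 = 18848 + 4*(49/529) = 18848 + 196/529 = 9970788/529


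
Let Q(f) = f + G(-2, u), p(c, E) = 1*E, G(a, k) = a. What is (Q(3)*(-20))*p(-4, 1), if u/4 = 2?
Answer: -20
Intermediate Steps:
u = 8 (u = 4*2 = 8)
p(c, E) = E
Q(f) = -2 + f (Q(f) = f - 2 = -2 + f)
(Q(3)*(-20))*p(-4, 1) = ((-2 + 3)*(-20))*1 = (1*(-20))*1 = -20*1 = -20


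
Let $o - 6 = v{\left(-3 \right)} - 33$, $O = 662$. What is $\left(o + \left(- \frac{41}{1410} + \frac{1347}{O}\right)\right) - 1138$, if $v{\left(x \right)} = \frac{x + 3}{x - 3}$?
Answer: $- \frac{271390543}{233355} \approx -1163.0$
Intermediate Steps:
$v{\left(x \right)} = \frac{3 + x}{-3 + x}$
$o = -27$ ($o = 6 - \left(33 - \frac{3 - 3}{-3 - 3}\right) = 6 - \left(33 - \frac{1}{-6} \cdot 0\right) = 6 - 33 = -27$)
$\left(o + \left(- \frac{41}{1410} + \frac{1347}{O}\right)\right) - 1138 = \left(-27 + \left(- \frac{41}{1410} + \frac{1347}{662}\right)\right) - 1138 = \left(-27 + \frac{468032}{233355}\right) - 1138 = - \frac{5832553}{233355} - 1138 = - \frac{271390543}{233355}$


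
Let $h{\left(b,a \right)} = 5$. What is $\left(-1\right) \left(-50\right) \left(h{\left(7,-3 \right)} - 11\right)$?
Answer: $-300$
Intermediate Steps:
$\left(-1\right) \left(-50\right) \left(h{\left(7,-3 \right)} - 11\right) = \left(-1\right) \left(-50\right) \left(5 - 11\right) = 50 \left(-6\right) = -300$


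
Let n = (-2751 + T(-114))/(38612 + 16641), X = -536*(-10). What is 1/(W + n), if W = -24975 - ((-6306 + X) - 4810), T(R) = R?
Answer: -55253/1061910272 ≈ -5.2032e-5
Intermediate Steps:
X = 5360
n = -2865/55253 (n = (-2751 - 114)/(38612 + 16641) = -2865/55253 ≈ -0.051852)
W = -19219 (W = -24975 - ((-6306 + 5360) - 4810) = -24975 - (-946 - 4810) = -24975 - 1*(-5756) = -24975 + 5756 = -19219)
1/(W + n) = 1/(-19219 - 2865/55253) = 1/(-1061910272/55253) = -55253/1061910272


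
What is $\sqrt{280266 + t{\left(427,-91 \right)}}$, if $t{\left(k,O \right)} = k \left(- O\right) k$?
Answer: $\sqrt{16872205} \approx 4107.6$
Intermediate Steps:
$t{\left(k,O \right)} = - O k^{2}$ ($t{\left(k,O \right)} = - O k k = - O k^{2}$)
$\sqrt{280266 + t{\left(427,-91 \right)}} = \sqrt{280266 - - 91 \cdot 427^{2}} = \sqrt{280266 - \left(-91\right) 182329} = \sqrt{280266 + 16591939} = \sqrt{16872205}$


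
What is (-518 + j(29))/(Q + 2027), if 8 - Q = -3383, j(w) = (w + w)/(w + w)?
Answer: -517/5418 ≈ -0.095423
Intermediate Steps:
j(w) = 1 (j(w) = (2*w)/((2*w)) = (2*w)*(1/(2*w)) = 1)
Q = 3391 (Q = 8 - 1*(-3383) = 8 + 3383 = 3391)
(-518 + j(29))/(Q + 2027) = (-518 + 1)/(3391 + 2027) = -517/5418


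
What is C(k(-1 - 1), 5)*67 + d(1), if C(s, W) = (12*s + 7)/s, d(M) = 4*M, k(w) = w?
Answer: 1147/2 ≈ 573.50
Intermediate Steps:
C(s, W) = (7 + 12*s)/s
C(k(-1 - 1), 5)*67 + d(1) = (12 + 7/(-1 - 1))*67 + 4*1 = (12 + 7/(-2))*67 + 4 = (12 + 7*(-½))*67 + 4 = (12 - 7/2)*67 + 4 = (17/2)*67 + 4 = 1139/2 + 4 = 1147/2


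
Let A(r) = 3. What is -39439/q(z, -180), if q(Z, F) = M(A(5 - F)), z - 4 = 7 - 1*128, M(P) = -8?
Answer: 39439/8 ≈ 4929.9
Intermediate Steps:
z = -117 (z = 4 + (7 - 1*128) = 4 + (7 - 128) = 4 - 121 = -117)
q(Z, F) = -8
-39439/q(z, -180) = -39439/(-8) = -39439*(-⅛) = 39439/8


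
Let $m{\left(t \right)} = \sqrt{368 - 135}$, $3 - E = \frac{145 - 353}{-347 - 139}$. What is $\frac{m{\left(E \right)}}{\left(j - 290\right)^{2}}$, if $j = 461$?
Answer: $\frac{\sqrt{233}}{29241} \approx 0.00052202$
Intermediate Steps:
$E = \frac{625}{243}$ ($E = 3 - \frac{145 - 353}{-347 - 139} = 3 - - \frac{208}{-486} = 3 - \left(-208\right) \left(- \frac{1}{486}\right) = 3 - \frac{104}{243} = \frac{625}{243} \approx 2.572$)
$m{\left(t \right)} = \sqrt{233}$ ($m{\left(t \right)} = \sqrt{368 - 135} = \sqrt{233}$)
$\frac{m{\left(E \right)}}{\left(j - 290\right)^{2}} = \frac{\sqrt{233}}{\left(461 - 290\right)^{2}} = \frac{\sqrt{233}}{171^{2}} = \frac{\sqrt{233}}{29241}$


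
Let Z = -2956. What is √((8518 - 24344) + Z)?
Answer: I*√18782 ≈ 137.05*I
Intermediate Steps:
√((8518 - 24344) + Z) = √((8518 - 24344) - 2956) = √(-15826 - 2956) = √(-18782) = I*√18782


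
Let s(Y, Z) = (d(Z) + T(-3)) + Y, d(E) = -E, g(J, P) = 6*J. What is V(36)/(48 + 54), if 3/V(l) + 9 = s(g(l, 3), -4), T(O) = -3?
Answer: 1/7072 ≈ 0.00014140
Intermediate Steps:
s(Y, Z) = -3 + Y - Z (s(Y, Z) = (-Z - 3) + Y = (-3 - Z) + Y = -3 + Y - Z)
V(l) = 3/(-8 + 6*l) (V(l) = 3/(-9 + (-3 + 6*l - 1*(-4))) = 3/(-9 + (-3 + 6*l + 4)) = 3/(-9 + (1 + 6*l)) = 3/(-8 + 6*l))
V(36)/(48 + 54) = (3/(2*(-4 + 3*36)))/(48 + 54) = (3/(2*(-4 + 108)))/102 = ((3/2)/104)*(1/102) = ((3/2)*(1/104))*(1/102) = (3/208)*(1/102) = 1/7072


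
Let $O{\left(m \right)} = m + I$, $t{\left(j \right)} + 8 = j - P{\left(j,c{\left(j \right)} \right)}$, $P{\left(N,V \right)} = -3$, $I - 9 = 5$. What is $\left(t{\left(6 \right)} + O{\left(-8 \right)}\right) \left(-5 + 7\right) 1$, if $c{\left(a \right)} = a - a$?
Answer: $14$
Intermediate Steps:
$c{\left(a \right)} = 0$
$I = 14$ ($I = 9 + 5 = 14$)
$t{\left(j \right)} = -5 + j$ ($t{\left(j \right)} = -8 + \left(j - -3\right) = -8 + \left(j + 3\right) = -8 + \left(3 + j\right) = -5 + j$)
$O{\left(m \right)} = 14 + m$ ($O{\left(m \right)} = m + 14 = 14 + m$)
$\left(t{\left(6 \right)} + O{\left(-8 \right)}\right) \left(-5 + 7\right) 1 = \left(\left(-5 + 6\right) + \left(14 - 8\right)\right) \left(-5 + 7\right) 1 = \left(1 + 6\right) 2 \cdot 1 = 7 \cdot 2 = 14$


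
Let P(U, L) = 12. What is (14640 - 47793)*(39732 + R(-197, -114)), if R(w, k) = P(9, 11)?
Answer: -1317632832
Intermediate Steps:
R(w, k) = 12
(14640 - 47793)*(39732 + R(-197, -114)) = (14640 - 47793)*(39732 + 12) = -33153*39744 = -1317632832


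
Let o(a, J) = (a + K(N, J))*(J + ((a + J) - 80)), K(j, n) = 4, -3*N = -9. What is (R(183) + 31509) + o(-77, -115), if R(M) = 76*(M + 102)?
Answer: 81420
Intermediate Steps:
N = 3 (N = -⅓*(-9) = 3)
R(M) = 7752 + 76*M (R(M) = 76*(102 + M) = 7752 + 76*M)
o(a, J) = (4 + a)*(-80 + a + 2*J) (o(a, J) = (a + 4)*(J + ((a + J) - 80)) = (4 + a)*(J + ((J + a) - 80)) = (4 + a)*(J + (-80 + J + a)) = (4 + a)*(-80 + a + 2*J))
(R(183) + 31509) + o(-77, -115) = ((7752 + 76*183) + 31509) + (-320 + (-77)² - 76*(-77) + 8*(-115) + 2*(-115)*(-77)) = ((7752 + 13908) + 31509) + (-320 + 5929 + 5852 - 920 + 17710) = (21660 + 31509) + 28251 = 53169 + 28251 = 81420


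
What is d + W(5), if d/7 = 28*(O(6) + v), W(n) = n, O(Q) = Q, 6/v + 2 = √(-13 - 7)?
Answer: 1083 - 98*I*√5 ≈ 1083.0 - 219.13*I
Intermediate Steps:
v = 6/(-2 + 2*I*√5) (v = 6/(-2 + √(-13 - 7)) = 6/(-2 + √(-20)) = 6/(-2 + 2*I*√5) ≈ -0.5 - 1.118*I)
d = 1078 - 98*I*√5 (d = 7*(28*(6 + (-½ - I*√5/2))) = 7*(28*(11/2 - I*√5/2)) = 7*(154 - 14*I*√5) = 1078 - 98*I*√5 ≈ 1078.0 - 219.13*I)
d + W(5) = (1078 - 98*I*√5) + 5 = 1083 - 98*I*√5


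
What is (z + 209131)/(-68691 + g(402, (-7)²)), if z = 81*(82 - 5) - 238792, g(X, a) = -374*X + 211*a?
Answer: 5856/52175 ≈ 0.11224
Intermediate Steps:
z = -232555 (z = 81*77 - 238792 = 6237 - 238792 = -232555)
(z + 209131)/(-68691 + g(402, (-7)²)) = (-232555 + 209131)/(-68691 + (-374*402 + 211*(-7)²)) = -23424/(-68691 + (-150348 + 211*49)) = -23424/(-68691 + (-150348 + 10339)) = -23424/(-68691 - 140009) = -23424/(-208700) = -23424*(-1/208700) = 5856/52175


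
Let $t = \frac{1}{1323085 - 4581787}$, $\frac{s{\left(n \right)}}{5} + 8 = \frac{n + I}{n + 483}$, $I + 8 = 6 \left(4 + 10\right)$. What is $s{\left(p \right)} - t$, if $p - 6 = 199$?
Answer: $- \frac{42550501021}{1120993488} \approx -37.958$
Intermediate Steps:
$I = 76$ ($I = -8 + 6 \left(4 + 10\right) = -8 + 6 \cdot 14 = -8 + 84 = 76$)
$p = 205$ ($p = 6 + 199 = 205$)
$s{\left(n \right)} = -40 + \frac{5 \left(76 + n\right)}{483 + n}$ ($s{\left(n \right)} = -40 + 5 \frac{n + 76}{n + 483} = -40 + 5 \frac{76 + n}{483 + n} = -40 + \frac{5 \left(76 + n\right)}{483 + n}$)
$t = - \frac{1}{3258702}$ ($t = \frac{1}{-3258702} = - \frac{1}{3258702} \approx -3.0687 \cdot 10^{-7}$)
$s{\left(p \right)} - t = \frac{5 \left(-3788 - 1435\right)}{483 + 205} - - \frac{1}{3258702} = \frac{5 \left(-3788 - 1435\right)}{688} + \frac{1}{3258702} = 5 \cdot \frac{1}{688} \left(-5223\right) + \frac{1}{3258702} = - \frac{26115}{688} + \frac{1}{3258702} = - \frac{42550501021}{1120993488}$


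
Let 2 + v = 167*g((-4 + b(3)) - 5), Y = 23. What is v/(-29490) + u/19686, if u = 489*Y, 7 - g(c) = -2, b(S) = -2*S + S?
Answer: 25177112/48378345 ≈ 0.52042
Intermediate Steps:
b(S) = -S
g(c) = 9 (g(c) = 7 - 1*(-2) = 7 + 2 = 9)
u = 11247 (u = 489*23 = 11247)
v = 1501 (v = -2 + 167*9 = -2 + 1503 = 1501)
v/(-29490) + u/19686 = 1501/(-29490) + 11247/19686 = 1501*(-1/29490) + 11247*(1/19686) = -1501/29490 + 3749/6562 = 25177112/48378345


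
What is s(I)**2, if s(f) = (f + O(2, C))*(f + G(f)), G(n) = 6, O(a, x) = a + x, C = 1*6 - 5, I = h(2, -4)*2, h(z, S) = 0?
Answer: 324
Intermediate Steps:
I = 0 (I = 0*2 = 0)
C = 1 (C = 6 - 5 = 1)
s(f) = (3 + f)*(6 + f) (s(f) = (f + (2 + 1))*(f + 6) = (f + 3)*(6 + f) = (3 + f)*(6 + f))
s(I)**2 = (18 + 0**2 + 9*0)**2 = (18 + 0 + 0)**2 = 18**2 = 324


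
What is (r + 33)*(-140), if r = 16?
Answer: -6860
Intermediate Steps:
(r + 33)*(-140) = (16 + 33)*(-140) = 49*(-140) = -6860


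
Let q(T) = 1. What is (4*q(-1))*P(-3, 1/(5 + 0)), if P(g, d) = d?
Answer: ⅘ ≈ 0.80000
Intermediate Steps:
(4*q(-1))*P(-3, 1/(5 + 0)) = (4*1)/(5 + 0) = 4/5 = 4*(⅕) = ⅘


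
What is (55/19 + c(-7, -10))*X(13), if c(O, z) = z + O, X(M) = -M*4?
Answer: 13936/19 ≈ 733.47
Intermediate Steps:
X(M) = -4*M
c(O, z) = O + z
(55/19 + c(-7, -10))*X(13) = (55/19 + (-7 - 10))*(-4*13) = (55*(1/19) - 17)*(-52) = (55/19 - 17)*(-52) = -268/19*(-52) = 13936/19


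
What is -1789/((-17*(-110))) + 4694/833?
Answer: 428679/91630 ≈ 4.6784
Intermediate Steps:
-1789/((-17*(-110))) + 4694/833 = -1789/1870 + 4694*(1/833) = -1789*1/1870 + 4694/833 = -1789/1870 + 4694/833 = 428679/91630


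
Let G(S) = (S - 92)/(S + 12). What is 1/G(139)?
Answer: 151/47 ≈ 3.2128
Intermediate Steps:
G(S) = (-92 + S)/(12 + S)
1/G(139) = 1/((-92 + 139)/(12 + 139)) = 1/(47/151) = 151/47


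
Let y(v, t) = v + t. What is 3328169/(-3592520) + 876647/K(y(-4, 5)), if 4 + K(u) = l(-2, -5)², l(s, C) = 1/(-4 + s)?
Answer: -113377863624007/513730360 ≈ -2.2070e+5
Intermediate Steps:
y(v, t) = t + v
K(u) = -143/36 (K(u) = -4 + (1/(-4 - 2))² = -4 + (1/(-6))² = -4 + (-⅙)² = -4 + 1/36 = -143/36)
3328169/(-3592520) + 876647/K(y(-4, 5)) = 3328169/(-3592520) + 876647/(-143/36) = 3328169*(-1/3592520) + 876647*(-36/143) = -3328169/3592520 - 31559292/143 = -113377863624007/513730360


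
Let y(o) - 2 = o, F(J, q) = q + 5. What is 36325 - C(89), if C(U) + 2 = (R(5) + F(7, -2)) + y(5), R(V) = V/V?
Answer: 36316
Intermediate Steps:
R(V) = 1
F(J, q) = 5 + q
y(o) = 2 + o
C(U) = 9 (C(U) = -2 + ((1 + (5 - 2)) + (2 + 5)) = -2 + ((1 + 3) + 7) = -2 + (4 + 7) = -2 + 11 = 9)
36325 - C(89) = 36325 - 1*9 = 36325 - 9 = 36316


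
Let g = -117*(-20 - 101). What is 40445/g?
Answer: 40445/14157 ≈ 2.8569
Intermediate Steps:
g = 14157 (g = -117*(-121) = 14157)
40445/g = 40445/14157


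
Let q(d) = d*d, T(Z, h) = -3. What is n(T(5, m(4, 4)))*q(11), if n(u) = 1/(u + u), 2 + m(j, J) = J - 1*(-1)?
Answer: -121/6 ≈ -20.167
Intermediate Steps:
m(j, J) = -1 + J (m(j, J) = -2 + (J - 1*(-1)) = -2 + (J + 1) = -2 + (1 + J) = -1 + J)
n(u) = 1/(2*u)
q(d) = d²
n(T(5, m(4, 4)))*q(11) = ((½)/(-3))*11² = ((½)*(-⅓))*121 = -⅙*121 = -121/6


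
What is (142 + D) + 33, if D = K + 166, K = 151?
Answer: 492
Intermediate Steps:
D = 317 (D = 151 + 166 = 317)
(142 + D) + 33 = (142 + 317) + 33 = 459 + 33 = 492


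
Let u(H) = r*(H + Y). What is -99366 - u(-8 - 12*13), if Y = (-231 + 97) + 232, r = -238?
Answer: -115074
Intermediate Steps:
Y = 98 (Y = -134 + 232 = 98)
u(H) = -23324 - 238*H (u(H) = -238*(H + 98) = -238*(98 + H) = -23324 - 238*H)
-99366 - u(-8 - 12*13) = -99366 - (-23324 - 238*(-8 - 12*13)) = -99366 - (-23324 - 238*(-8 - 156)) = -99366 - (-23324 - 238*(-164)) = -99366 - (-23324 + 39032) = -99366 - 1*15708 = -99366 - 15708 = -115074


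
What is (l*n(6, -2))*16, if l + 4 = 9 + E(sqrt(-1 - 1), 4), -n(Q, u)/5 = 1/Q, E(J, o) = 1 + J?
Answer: -80 - 40*I*sqrt(2)/3 ≈ -80.0 - 18.856*I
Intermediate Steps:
n(Q, u) = -5/Q
l = 6 + I*sqrt(2) (l = -4 + (9 + (1 + sqrt(-1 - 1))) = -4 + (9 + (1 + sqrt(-2))) = -4 + (9 + (1 + I*sqrt(2))) = -4 + (10 + I*sqrt(2)) = 6 + I*sqrt(2) ≈ 6.0 + 1.4142*I)
(l*n(6, -2))*16 = ((6 + I*sqrt(2))*(-5/6))*16 = (-5 - 5*I*sqrt(2)/6)*16 = -80 - 40*I*sqrt(2)/3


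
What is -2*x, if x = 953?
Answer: -1906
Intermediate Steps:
-2*x = -2*953 = -1906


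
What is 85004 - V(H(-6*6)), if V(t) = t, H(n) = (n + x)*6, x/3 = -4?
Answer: 85292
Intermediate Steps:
x = -12 (x = 3*(-4) = -12)
H(n) = -72 + 6*n (H(n) = (n - 12)*6 = (-12 + n)*6 = -72 + 6*n)
85004 - V(H(-6*6)) = 85004 - (-72 + 6*(-6*6)) = 85004 - (-72 + 6*(-36)) = 85004 - (-72 - 216) = 85004 - 1*(-288) = 85004 + 288 = 85292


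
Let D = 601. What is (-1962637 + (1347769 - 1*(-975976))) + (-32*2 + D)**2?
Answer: 649477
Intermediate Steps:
(-1962637 + (1347769 - 1*(-975976))) + (-32*2 + D)**2 = (-1962637 + (1347769 - 1*(-975976))) + (-32*2 + 601)**2 = (-1962637 + (1347769 + 975976)) + (-64 + 601)**2 = (-1962637 + 2323745) + 537**2 = 361108 + 288369 = 649477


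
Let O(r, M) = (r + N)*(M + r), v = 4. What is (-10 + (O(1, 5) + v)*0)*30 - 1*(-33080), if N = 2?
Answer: 32780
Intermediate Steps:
O(r, M) = (2 + r)*(M + r) (O(r, M) = (r + 2)*(M + r) = (2 + r)*(M + r))
(-10 + (O(1, 5) + v)*0)*30 - 1*(-33080) = (-10 + ((1² + 2*5 + 2*1 + 5*1) + 4)*0)*30 - 1*(-33080) = (-10 + ((1 + 10 + 2 + 5) + 4)*0)*30 + 33080 = (-10 + (18 + 4)*0)*30 + 33080 = (-10 + 22*0)*30 + 33080 = (-10 + 0)*30 + 33080 = -10*30 + 33080 = -300 + 33080 = 32780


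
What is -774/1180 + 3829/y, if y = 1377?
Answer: 1726211/812430 ≈ 2.1248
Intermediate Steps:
-774/1180 + 3829/y = -774/1180 + 3829/1377 = -774*1/1180 + 3829*(1/1377) = -387/590 + 3829/1377 = 1726211/812430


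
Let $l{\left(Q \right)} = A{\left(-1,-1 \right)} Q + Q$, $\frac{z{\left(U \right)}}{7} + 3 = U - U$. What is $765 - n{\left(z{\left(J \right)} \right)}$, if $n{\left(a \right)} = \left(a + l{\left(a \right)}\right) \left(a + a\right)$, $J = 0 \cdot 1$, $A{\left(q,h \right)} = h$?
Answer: $-117$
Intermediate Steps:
$J = 0$
$z{\left(U \right)} = -21$ ($z{\left(U \right)} = -21 + 7 \left(U - U\right) = -21 + 7 \cdot 0 = -21 + 0 = -21$)
$l{\left(Q \right)} = 0$ ($l{\left(Q \right)} = - Q + Q = 0$)
$n{\left(a \right)} = 2 a^{2}$ ($n{\left(a \right)} = \left(a + 0\right) \left(a + a\right) = a 2 a = 2 a^{2}$)
$765 - n{\left(z{\left(J \right)} \right)} = 765 - 2 \left(-21\right)^{2} = 765 - 2 \cdot 441 = 765 - 882 = -117$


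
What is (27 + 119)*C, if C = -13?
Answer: -1898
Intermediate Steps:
(27 + 119)*C = (27 + 119)*(-13) = 146*(-13) = -1898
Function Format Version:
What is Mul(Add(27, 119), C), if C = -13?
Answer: -1898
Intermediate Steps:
Mul(Add(27, 119), C) = Mul(Add(27, 119), -13) = Mul(146, -13) = -1898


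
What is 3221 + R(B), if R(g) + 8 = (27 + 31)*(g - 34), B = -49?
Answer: -1601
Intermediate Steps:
R(g) = -1980 + 58*g (R(g) = -8 + (27 + 31)*(g - 34) = -8 + 58*(-34 + g) = -8 + (-1972 + 58*g) = -1980 + 58*g)
3221 + R(B) = 3221 + (-1980 + 58*(-49)) = 3221 + (-1980 - 2842) = 3221 - 4822 = -1601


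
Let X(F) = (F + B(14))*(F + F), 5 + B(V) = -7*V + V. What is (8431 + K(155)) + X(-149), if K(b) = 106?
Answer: 79461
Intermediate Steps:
B(V) = -5 - 6*V (B(V) = -5 + (-7*V + V) = -5 - 6*V)
X(F) = 2*F*(-89 + F) (X(F) = (F + (-5 - 6*14))*(F + F) = (F + (-5 - 84))*(2*F) = (F - 89)*(2*F) = (-89 + F)*(2*F) = 2*F*(-89 + F))
(8431 + K(155)) + X(-149) = (8431 + 106) + 2*(-149)*(-89 - 149) = 8537 + 2*(-149)*(-238) = 8537 + 70924 = 79461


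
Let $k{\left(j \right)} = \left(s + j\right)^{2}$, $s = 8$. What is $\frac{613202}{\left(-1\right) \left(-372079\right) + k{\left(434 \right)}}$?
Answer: $\frac{613202}{567443} \approx 1.0806$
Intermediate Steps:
$k{\left(j \right)} = \left(8 + j\right)^{2}$
$\frac{613202}{\left(-1\right) \left(-372079\right) + k{\left(434 \right)}} = \frac{613202}{\left(-1\right) \left(-372079\right) + \left(8 + 434\right)^{2}} = \frac{613202}{372079 + 442^{2}} = \frac{613202}{372079 + 195364} = \frac{613202}{567443}$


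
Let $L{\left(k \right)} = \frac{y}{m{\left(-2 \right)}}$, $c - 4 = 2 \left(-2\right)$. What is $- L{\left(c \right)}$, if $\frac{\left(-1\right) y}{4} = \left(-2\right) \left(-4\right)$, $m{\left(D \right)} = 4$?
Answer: $8$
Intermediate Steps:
$y = -32$ ($y = - 4 \left(\left(-2\right) \left(-4\right)\right) = \left(-4\right) 8 = -32$)
$c = 0$ ($c = 4 + 2 \left(-2\right) = 4 - 4 = 0$)
$L{\left(k \right)} = -8$ ($L{\left(k \right)} = - \frac{32}{4} = \left(-32\right) \frac{1}{4} = -8$)
$- L{\left(c \right)} = \left(-1\right) \left(-8\right) = 8$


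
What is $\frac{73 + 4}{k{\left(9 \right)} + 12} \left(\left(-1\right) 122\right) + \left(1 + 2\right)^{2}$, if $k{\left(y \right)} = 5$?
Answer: $- \frac{9241}{17} \approx -543.59$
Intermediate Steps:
$\frac{73 + 4}{k{\left(9 \right)} + 12} \left(\left(-1\right) 122\right) + \left(1 + 2\right)^{2} = \frac{73 + 4}{5 + 12} \left(\left(-1\right) 122\right) + \left(1 + 2\right)^{2} = \frac{77}{17} \left(-122\right) + 3^{2} = 77 \cdot \frac{1}{17} \left(-122\right) + 9 = \frac{77}{17} \left(-122\right) + 9 = - \frac{9394}{17} + 9 = - \frac{9241}{17}$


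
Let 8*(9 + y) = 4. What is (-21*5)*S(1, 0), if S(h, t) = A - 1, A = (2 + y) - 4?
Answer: 2415/2 ≈ 1207.5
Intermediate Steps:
y = -17/2 (y = -9 + (⅛)*4 = -9 + ½ = -17/2 ≈ -8.5000)
A = -21/2 (A = (2 - 17/2) - 4 = -13/2 - 4 = -21/2 ≈ -10.500)
S(h, t) = -23/2 (S(h, t) = -21/2 - 1 = -23/2)
(-21*5)*S(1, 0) = -21*5*(-23/2) = -105*(-23/2) = 2415/2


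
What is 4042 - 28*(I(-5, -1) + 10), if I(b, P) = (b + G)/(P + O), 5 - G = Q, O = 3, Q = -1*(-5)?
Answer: 3832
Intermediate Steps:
Q = 5
G = 0 (G = 5 - 1*5 = 5 - 5 = 0)
I(b, P) = b/(3 + P) (I(b, P) = (b + 0)/(P + 3) = b/(3 + P))
4042 - 28*(I(-5, -1) + 10) = 4042 - 28*(-5/(3 - 1) + 10) = 4042 - 28*(-5/2 + 10) = 4042 - 28*15/2 = 4042 - 1*210 = 4042 - 210 = 3832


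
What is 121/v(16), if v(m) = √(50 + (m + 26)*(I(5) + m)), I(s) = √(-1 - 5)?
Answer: 121*√2/(2*√(361 + 21*I*√6)) ≈ 4.4694 - 0.31682*I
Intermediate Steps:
I(s) = I*√6 (I(s) = √(-6) = I*√6)
v(m) = √(50 + (26 + m)*(m + I*√6)) (v(m) = √(50 + (m + 26)*(I*√6 + m)) = √(50 + (26 + m)*(m + I*√6)))
121/v(16) = 121/(√(50 + 16² + 26*16 + 26*I*√6 + I*16*√6)) = 121/(√(50 + 256 + 416 + 26*I*√6 + 16*I*√6)) = 121/(√(722 + 42*I*√6)) = 121/√(722 + 42*I*√6)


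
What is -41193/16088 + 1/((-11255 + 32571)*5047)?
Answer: -1107904803337/432694208744 ≈ -2.5605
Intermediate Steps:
-41193/16088 + 1/((-11255 + 32571)*5047) = -41193*1/16088 + (1/5047)/21316 = -41193/16088 + (1/21316)*(1/5047) = -41193/16088 + 1/107581852 = -1107904803337/432694208744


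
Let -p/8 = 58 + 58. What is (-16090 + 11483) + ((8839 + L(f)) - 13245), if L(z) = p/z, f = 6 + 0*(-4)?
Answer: -27503/3 ≈ -9167.7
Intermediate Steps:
p = -928 (p = -8*(58 + 58) = -8*116 = -928)
f = 6 (f = 6 + 0 = 6)
L(z) = -928/z
(-16090 + 11483) + ((8839 + L(f)) - 13245) = (-16090 + 11483) + ((8839 - 928/6) - 13245) = -4607 + ((8839 - 928*1/6) - 13245) = -4607 + ((8839 - 464/3) - 13245) = -4607 + (26053/3 - 13245) = -4607 - 13682/3 = -27503/3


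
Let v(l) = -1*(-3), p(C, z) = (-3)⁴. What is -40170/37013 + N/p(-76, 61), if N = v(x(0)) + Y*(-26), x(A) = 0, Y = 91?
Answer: -90715489/2998053 ≈ -30.258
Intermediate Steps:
p(C, z) = 81
v(l) = 3
N = -2363 (N = 3 + 91*(-26) = 3 - 2366 = -2363)
-40170/37013 + N/p(-76, 61) = -40170/37013 - 2363/81 = -90715489/2998053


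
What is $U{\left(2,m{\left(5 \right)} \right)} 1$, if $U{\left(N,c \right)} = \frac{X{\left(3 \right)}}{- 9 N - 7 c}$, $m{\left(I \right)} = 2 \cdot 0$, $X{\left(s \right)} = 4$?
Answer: $- \frac{2}{9} \approx -0.22222$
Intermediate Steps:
$m{\left(I \right)} = 0$
$U{\left(N,c \right)} = \frac{4}{- 9 N - 7 c}$
$U{\left(2,m{\left(5 \right)} \right)} 1 = - \frac{4}{7 \cdot 0 + 9 \cdot 2} \cdot 1 = - \frac{4}{0 + 18} \cdot 1 = - \frac{4}{18} \cdot 1 = \left(-4\right) \frac{1}{18} \cdot 1 = \left(- \frac{2}{9}\right) 1 = - \frac{2}{9}$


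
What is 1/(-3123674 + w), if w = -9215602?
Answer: -1/12339276 ≈ -8.1042e-8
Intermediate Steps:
1/(-3123674 + w) = 1/(-3123674 - 9215602) = 1/(-12339276) = -1/12339276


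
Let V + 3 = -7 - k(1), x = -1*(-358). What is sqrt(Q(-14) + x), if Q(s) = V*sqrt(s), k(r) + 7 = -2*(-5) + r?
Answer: sqrt(358 - 14*I*sqrt(14)) ≈ 18.971 - 1.3806*I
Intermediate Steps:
x = 358
k(r) = 3 + r (k(r) = -7 + (-2*(-5) + r) = -7 + (10 + r) = 3 + r)
V = -14 (V = -3 + (-7 - (3 + 1)) = -3 + (-7 - 1*4) = -3 + (-7 - 4) = -3 - 11 = -14)
Q(s) = -14*sqrt(s)
sqrt(Q(-14) + x) = sqrt(-14*I*sqrt(14) + 358) = sqrt(358 - 14*I*sqrt(14))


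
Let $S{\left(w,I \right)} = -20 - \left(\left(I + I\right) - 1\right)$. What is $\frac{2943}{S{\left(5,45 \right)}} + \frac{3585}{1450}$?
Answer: $- \frac{7113}{290} \approx -24.528$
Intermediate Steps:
$S{\left(w,I \right)} = -19 - 2 I$ ($S{\left(w,I \right)} = -20 - \left(2 I - 1\right) = -20 - \left(-1 + 2 I\right) = -19 - 2 I$)
$\frac{2943}{S{\left(5,45 \right)}} + \frac{3585}{1450} = \frac{2943}{-19 - 90} + \frac{3585}{1450} = \frac{2943}{-19 - 90} + 3585 \cdot \frac{1}{1450} = \frac{2943}{-109} + \frac{717}{290} = 2943 \left(- \frac{1}{109}\right) + \frac{717}{290} = -27 + \frac{717}{290} = - \frac{7113}{290}$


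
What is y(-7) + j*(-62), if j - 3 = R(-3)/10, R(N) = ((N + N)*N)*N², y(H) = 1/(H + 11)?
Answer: -23803/20 ≈ -1190.2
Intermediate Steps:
y(H) = 1/(11 + H)
R(N) = 2*N⁴ (R(N) = ((2*N)*N)*N² = (2*N²)*N² = 2*N⁴)
j = 96/5 (j = 3 + (2*(-3)⁴)/10 = 3 + (2*81)*(⅒) = 3 + 162*(⅒) = 3 + 81/5 = 96/5 ≈ 19.200)
y(-7) + j*(-62) = 1/(11 - 7) + (96/5)*(-62) = 1/4 - 5952/5 = ¼ - 5952/5 = -23803/20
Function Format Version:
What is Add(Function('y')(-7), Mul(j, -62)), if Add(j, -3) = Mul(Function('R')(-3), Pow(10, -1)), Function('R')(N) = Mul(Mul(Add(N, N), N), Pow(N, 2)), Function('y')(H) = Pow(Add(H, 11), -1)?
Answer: Rational(-23803, 20) ≈ -1190.2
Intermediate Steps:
Function('y')(H) = Pow(Add(11, H), -1)
Function('R')(N) = Mul(2, Pow(N, 4)) (Function('R')(N) = Mul(Mul(Mul(2, N), N), Pow(N, 2)) = Mul(Mul(2, Pow(N, 2)), Pow(N, 2)) = Mul(2, Pow(N, 4)))
j = Rational(96, 5) (j = Add(3, Mul(Mul(2, Pow(-3, 4)), Pow(10, -1))) = Add(3, Mul(Mul(2, 81), Rational(1, 10))) = Add(3, Mul(162, Rational(1, 10))) = Add(3, Rational(81, 5)) = Rational(96, 5) ≈ 19.200)
Add(Function('y')(-7), Mul(j, -62)) = Add(Pow(Add(11, -7), -1), Mul(Rational(96, 5), -62)) = Add(Pow(4, -1), Rational(-5952, 5)) = Add(Rational(1, 4), Rational(-5952, 5)) = Rational(-23803, 20)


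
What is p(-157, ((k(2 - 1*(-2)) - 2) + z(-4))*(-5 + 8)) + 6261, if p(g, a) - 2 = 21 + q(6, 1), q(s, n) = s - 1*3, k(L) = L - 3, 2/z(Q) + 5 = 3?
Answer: 6287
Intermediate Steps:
z(Q) = -1 (z(Q) = 2/(-5 + 3) = 2/(-2) = 2*(-½) = -1)
k(L) = -3 + L
q(s, n) = -3 + s (q(s, n) = s - 3 = -3 + s)
p(g, a) = 26 (p(g, a) = 2 + (21 + (-3 + 6)) = 2 + (21 + 3) = 2 + 24 = 26)
p(-157, ((k(2 - 1*(-2)) - 2) + z(-4))*(-5 + 8)) + 6261 = 26 + 6261 = 6287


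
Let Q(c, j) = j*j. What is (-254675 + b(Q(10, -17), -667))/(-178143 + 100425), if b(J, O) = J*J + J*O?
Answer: 363917/77718 ≈ 4.6825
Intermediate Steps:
Q(c, j) = j²
b(J, O) = J² + J*O
(-254675 + b(Q(10, -17), -667))/(-178143 + 100425) = (-254675 + (-17)²*((-17)² - 667))/(-178143 + 100425) = (-254675 + 289*(289 - 667))/(-77718) = (-254675 + 289*(-378))*(-1/77718) = (-254675 - 109242)*(-1/77718) = -363917*(-1/77718) = 363917/77718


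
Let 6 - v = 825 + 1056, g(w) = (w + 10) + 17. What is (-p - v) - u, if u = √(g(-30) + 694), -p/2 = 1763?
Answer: 5401 - √691 ≈ 5374.7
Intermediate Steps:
g(w) = 27 + w (g(w) = (10 + w) + 17 = 27 + w)
p = -3526 (p = -2*1763 = -3526)
v = -1875 (v = 6 - (825 + 1056) = 6 - 1*1881 = 6 - 1881 = -1875)
u = √691 (u = √((27 - 30) + 694) = √(-3 + 694) = √691 ≈ 26.287)
(-p - v) - u = (-1*(-3526) - 1*(-1875)) - √691 = (3526 + 1875) - √691 = 5401 - √691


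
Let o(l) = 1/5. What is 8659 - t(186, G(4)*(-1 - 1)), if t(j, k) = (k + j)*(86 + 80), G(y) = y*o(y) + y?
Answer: -103117/5 ≈ -20623.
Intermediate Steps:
o(l) = 1/5
G(y) = 6*y/5 (G(y) = y*(1/5) + y = y/5 + y = 6*y/5)
t(j, k) = 166*j + 166*k (t(j, k) = (j + k)*166 = 166*j + 166*k)
8659 - t(186, G(4)*(-1 - 1)) = 8659 - (166*186 + 166*(((6/5)*4)*(-1 - 1))) = 8659 - (30876 + 166*((24/5)*(-2))) = 8659 - (30876 + 166*(-48/5)) = 8659 - (30876 - 7968/5) = 8659 - 1*146412/5 = 8659 - 146412/5 = -103117/5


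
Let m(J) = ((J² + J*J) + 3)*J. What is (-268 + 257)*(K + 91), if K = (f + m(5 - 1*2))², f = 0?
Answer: -44660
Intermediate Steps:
m(J) = J*(3 + 2*J²) (m(J) = ((J² + J²) + 3)*J = (2*J² + 3)*J = (3 + 2*J²)*J = J*(3 + 2*J²))
K = 3969 (K = (0 + (5 - 1*2)*(3 + 2*(5 - 1*2)²))² = (0 + (5 - 2)*(3 + 2*(5 - 2)²))² = (0 + 3*(3 + 2*3²))² = (0 + 3*(3 + 2*9))² = (0 + 3*(3 + 18))² = (0 + 3*21)² = (0 + 63)² = 63² = 3969)
(-268 + 257)*(K + 91) = (-268 + 257)*(3969 + 91) = -11*4060 = -44660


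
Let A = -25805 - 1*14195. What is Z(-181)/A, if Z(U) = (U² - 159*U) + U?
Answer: -61359/40000 ≈ -1.5340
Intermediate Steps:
A = -40000 (A = -25805 - 14195 = -40000)
Z(U) = U² - 158*U
Z(-181)/A = -181*(-158 - 181)/(-40000) = -181*(-339)*(-1/40000) = 61359*(-1/40000) = -61359/40000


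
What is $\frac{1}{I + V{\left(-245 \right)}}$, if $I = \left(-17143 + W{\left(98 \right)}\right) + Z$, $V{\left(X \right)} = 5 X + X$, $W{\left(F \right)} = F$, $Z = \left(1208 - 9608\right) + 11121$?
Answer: $- \frac{1}{15794} \approx -6.3315 \cdot 10^{-5}$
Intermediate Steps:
$Z = 2721$ ($Z = -8400 + 11121 = 2721$)
$V{\left(X \right)} = 6 X$
$I = -14324$ ($I = \left(-17143 + 98\right) + 2721 = -17045 + 2721 = -14324$)
$\frac{1}{I + V{\left(-245 \right)}} = \frac{1}{-14324 + 6 \left(-245\right)} = \frac{1}{-14324 - 1470} = \frac{1}{-15794} = - \frac{1}{15794}$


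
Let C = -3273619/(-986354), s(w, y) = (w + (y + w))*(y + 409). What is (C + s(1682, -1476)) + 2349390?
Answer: 330327310095/986354 ≈ 3.3490e+5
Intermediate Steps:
s(w, y) = (409 + y)*(y + 2*w) (s(w, y) = (w + (w + y))*(409 + y) = (y + 2*w)*(409 + y) = (409 + y)*(y + 2*w))
C = 3273619/986354 (C = -3273619*(-1/986354) = 3273619/986354 ≈ 3.3189)
(C + s(1682, -1476)) + 2349390 = (3273619/986354 + ((-1476)² + 409*(-1476) + 818*1682 + 2*1682*(-1476))) + 2349390 = (3273619/986354 + (2178576 - 603684 + 1375876 - 4965264)) + 2349390 = (3273619/986354 - 2014496) + 2349390 = -1987002913965/986354 + 2349390 = 330327310095/986354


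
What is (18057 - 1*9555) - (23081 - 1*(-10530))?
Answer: -25109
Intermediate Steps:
(18057 - 1*9555) - (23081 - 1*(-10530)) = (18057 - 9555) - (23081 + 10530) = 8502 - 1*33611 = 8502 - 33611 = -25109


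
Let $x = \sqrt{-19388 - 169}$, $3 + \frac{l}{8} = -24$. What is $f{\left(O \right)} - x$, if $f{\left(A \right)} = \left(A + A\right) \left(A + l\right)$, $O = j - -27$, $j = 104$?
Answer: $-22270 - 3 i \sqrt{2173} \approx -22270.0 - 139.85 i$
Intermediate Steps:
$l = -216$ ($l = -24 + 8 \left(-24\right) = -24 - 192 = -216$)
$O = 131$ ($O = 104 - -27 = 104 + 27 = 131$)
$f{\left(A \right)} = 2 A \left(-216 + A\right)$ ($f{\left(A \right)} = \left(A + A\right) \left(A - 216\right) = 2 A \left(-216 + A\right)$)
$x = 3 i \sqrt{2173}$ ($x = \sqrt{-19557} = 3 i \sqrt{2173} \approx 139.85 i$)
$f{\left(O \right)} - x = 2 \cdot 131 \left(-216 + 131\right) - 3 i \sqrt{2173} = 2 \cdot 131 \left(-85\right) - 3 i \sqrt{2173} = -22270 - 3 i \sqrt{2173}$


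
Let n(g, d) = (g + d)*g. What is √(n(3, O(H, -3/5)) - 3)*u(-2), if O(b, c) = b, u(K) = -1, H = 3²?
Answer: -√33 ≈ -5.7446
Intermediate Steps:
H = 9
n(g, d) = g*(d + g) (n(g, d) = (d + g)*g = g*(d + g))
√(n(3, O(H, -3/5)) - 3)*u(-2) = √(3*(9 + 3) - 3)*(-1) = √(3*12 - 3)*(-1) = √(36 - 3)*(-1) = √33*(-1) = -√33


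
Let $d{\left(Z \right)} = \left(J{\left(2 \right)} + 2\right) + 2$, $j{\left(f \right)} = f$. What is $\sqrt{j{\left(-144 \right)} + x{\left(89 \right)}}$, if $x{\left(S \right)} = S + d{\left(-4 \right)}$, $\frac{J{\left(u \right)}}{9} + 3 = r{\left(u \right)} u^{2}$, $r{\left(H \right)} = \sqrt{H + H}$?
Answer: $i \sqrt{6} \approx 2.4495 i$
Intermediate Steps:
$r{\left(H \right)} = \sqrt{2} \sqrt{H}$ ($r{\left(H \right)} = \sqrt{2 H} = \sqrt{2} \sqrt{H}$)
$J{\left(u \right)} = -27 + 9 \sqrt{2} u^{\frac{5}{2}}$ ($J{\left(u \right)} = -27 + 9 \sqrt{2} \sqrt{u} u^{2} = -27 + 9 \sqrt{2} u^{\frac{5}{2}}$)
$d{\left(Z \right)} = 49$ ($d{\left(Z \right)} = \left(\left(-27 + 9 \sqrt{2} \cdot 2^{\frac{5}{2}}\right) + 2\right) + 2 = \left(\left(-27 + 9 \sqrt{2} \cdot 4 \sqrt{2}\right) + 2\right) + 2 = \left(\left(-27 + 72\right) + 2\right) + 2 = \left(45 + 2\right) + 2 = 47 + 2 = 49$)
$x{\left(S \right)} = 49 + S$ ($x{\left(S \right)} = S + 49 = 49 + S$)
$\sqrt{j{\left(-144 \right)} + x{\left(89 \right)}} = \sqrt{-144 + \left(49 + 89\right)} = \sqrt{-144 + 138} = \sqrt{-6} = i \sqrt{6}$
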